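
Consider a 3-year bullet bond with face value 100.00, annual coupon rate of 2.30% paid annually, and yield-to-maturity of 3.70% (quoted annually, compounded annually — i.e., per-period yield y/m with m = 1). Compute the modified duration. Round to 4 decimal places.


Coupon per period c = face * coupon_rate / m = 2.300000
Periods per year m = 1; per-period yield y/m = 0.037000
Number of cashflows N = 3
Cashflows (t years, CF_t, discount factor 1/(1+y/m)^(m*t), PV):
  t = 1.0000: CF_t = 2.300000, DF = 0.964320, PV = 2.217936
  t = 2.0000: CF_t = 2.300000, DF = 0.929913, PV = 2.138801
  t = 3.0000: CF_t = 102.300000, DF = 0.896734, PV = 91.735908
Price P = sum_t PV_t = 96.092645
First compute Macaulay numerator sum_t t * PV_t:
  t * PV_t at t = 1.0000: 2.217936
  t * PV_t at t = 2.0000: 4.277601
  t * PV_t at t = 3.0000: 275.207724
Macaulay duration D = 281.703262 / 96.092645 = 2.931580
Modified duration = D / (1 + y/m) = 2.931580 / (1 + 0.037000) = 2.826982

Answer: Modified duration = 2.8270


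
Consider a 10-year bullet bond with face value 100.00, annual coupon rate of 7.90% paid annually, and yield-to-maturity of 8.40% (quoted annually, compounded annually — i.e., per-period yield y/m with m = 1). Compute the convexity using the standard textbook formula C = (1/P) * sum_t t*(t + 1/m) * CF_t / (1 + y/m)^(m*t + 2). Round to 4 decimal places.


Coupon per period c = face * coupon_rate / m = 7.900000
Periods per year m = 1; per-period yield y/m = 0.084000
Number of cashflows N = 10
Cashflows (t years, CF_t, discount factor 1/(1+y/m)^(m*t), PV):
  t = 1.0000: CF_t = 7.900000, DF = 0.922509, PV = 7.287823
  t = 2.0000: CF_t = 7.900000, DF = 0.851023, PV = 6.723084
  t = 3.0000: CF_t = 7.900000, DF = 0.785077, PV = 6.202107
  t = 4.0000: CF_t = 7.900000, DF = 0.724241, PV = 5.721501
  t = 5.0000: CF_t = 7.900000, DF = 0.668119, PV = 5.278137
  t = 6.0000: CF_t = 7.900000, DF = 0.616346, PV = 4.869130
  t = 7.0000: CF_t = 7.900000, DF = 0.568585, PV = 4.491818
  t = 8.0000: CF_t = 7.900000, DF = 0.524524, PV = 4.143743
  t = 9.0000: CF_t = 7.900000, DF = 0.483879, PV = 3.822641
  t = 10.0000: CF_t = 107.900000, DF = 0.446383, PV = 48.164674
Price P = sum_t PV_t = 96.704658
Convexity numerator sum_t t*(t + 1/m) * CF_t / (1+y/m)^(m*t + 2):
  t = 1.0000: term = 12.404214
  t = 2.0000: term = 34.329005
  t = 3.0000: term = 63.337647
  t = 4.0000: term = 97.382606
  t = 5.0000: term = 134.754529
  t = 6.0000: term = 174.037215
  t = 7.0000: term = 214.067915
  t = 8.0000: term = 253.902376
  t = 9.0000: term = 292.784106
  t = 10.0000: term = 4508.818397
Convexity = (1/P) * sum = 5785.818009 / 96.704658 = 59.829776

Answer: Convexity = 59.8298


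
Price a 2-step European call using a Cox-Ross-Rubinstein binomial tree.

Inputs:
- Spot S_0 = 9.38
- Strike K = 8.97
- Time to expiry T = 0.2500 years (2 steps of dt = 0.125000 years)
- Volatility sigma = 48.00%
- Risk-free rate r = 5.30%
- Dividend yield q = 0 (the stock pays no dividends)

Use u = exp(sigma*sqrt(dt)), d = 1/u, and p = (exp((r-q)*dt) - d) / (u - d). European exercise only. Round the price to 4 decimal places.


dt = T/N = 0.125000
u = exp(sigma*sqrt(dt)) = 1.184956; d = 1/u = 0.843913
p = (exp((r-q)*dt) - d) / (u - d) = 0.477165
Discount per step: exp(-r*dt) = 0.993397
Stock lattice S(k, i) with i counting down-moves:
  k=0: S(0,0) = 9.3800
  k=1: S(1,0) = 11.1149; S(1,1) = 7.9159
  k=2: S(2,0) = 13.1707; S(2,1) = 9.3800; S(2,2) = 6.6803
Terminal payoffs V(N, i) = max(S_T - K, 0):
  V(2,0) = 4.200652; V(2,1) = 0.410000; V(2,2) = 0.000000
Backward induction: V(k, i) = exp(-r*dt) * [p * V(k+1, i) + (1-p) * V(k+1, i+1)].
  V(1,0) = exp(-r*dt) * [p*4.200652 + (1-p)*0.410000] = 2.204117
  V(1,1) = exp(-r*dt) * [p*0.410000 + (1-p)*0.000000] = 0.194346
  V(0,0) = exp(-r*dt) * [p*2.204117 + (1-p)*0.194346] = 1.145723

Answer: Price = V(0,0) = 1.1457


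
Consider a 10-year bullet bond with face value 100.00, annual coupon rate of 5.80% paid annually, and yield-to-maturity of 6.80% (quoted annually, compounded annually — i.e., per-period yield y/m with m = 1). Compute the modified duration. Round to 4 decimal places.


Answer: Modified duration = 7.2754

Derivation:
Coupon per period c = face * coupon_rate / m = 5.800000
Periods per year m = 1; per-period yield y/m = 0.068000
Number of cashflows N = 10
Cashflows (t years, CF_t, discount factor 1/(1+y/m)^(m*t), PV):
  t = 1.0000: CF_t = 5.800000, DF = 0.936330, PV = 5.430712
  t = 2.0000: CF_t = 5.800000, DF = 0.876713, PV = 5.084936
  t = 3.0000: CF_t = 5.800000, DF = 0.820892, PV = 4.761176
  t = 4.0000: CF_t = 5.800000, DF = 0.768626, PV = 4.458030
  t = 5.0000: CF_t = 5.800000, DF = 0.719687, PV = 4.174185
  t = 6.0000: CF_t = 5.800000, DF = 0.673864, PV = 3.908413
  t = 7.0000: CF_t = 5.800000, DF = 0.630959, PV = 3.659563
  t = 8.0000: CF_t = 5.800000, DF = 0.590786, PV = 3.426557
  t = 9.0000: CF_t = 5.800000, DF = 0.553170, PV = 3.208387
  t = 10.0000: CF_t = 105.800000, DF = 0.517950, PV = 54.799064
Price P = sum_t PV_t = 92.911023
First compute Macaulay numerator sum_t t * PV_t:
  t * PV_t at t = 1.0000: 5.430712
  t * PV_t at t = 2.0000: 10.169872
  t * PV_t at t = 3.0000: 14.283528
  t * PV_t at t = 4.0000: 17.832120
  t * PV_t at t = 5.0000: 20.870927
  t * PV_t at t = 6.0000: 23.450480
  t * PV_t at t = 7.0000: 25.616941
  t * PV_t at t = 8.0000: 27.412457
  t * PV_t at t = 9.0000: 28.875481
  t * PV_t at t = 10.0000: 547.990640
Macaulay duration D = 721.933157 / 92.911023 = 7.770156
Modified duration = D / (1 + y/m) = 7.770156 / (1 + 0.068000) = 7.275427


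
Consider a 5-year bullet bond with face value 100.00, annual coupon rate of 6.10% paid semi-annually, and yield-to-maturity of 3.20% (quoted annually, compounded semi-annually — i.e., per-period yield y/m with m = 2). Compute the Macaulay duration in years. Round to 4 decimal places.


Coupon per period c = face * coupon_rate / m = 3.050000
Periods per year m = 2; per-period yield y/m = 0.016000
Number of cashflows N = 10
Cashflows (t years, CF_t, discount factor 1/(1+y/m)^(m*t), PV):
  t = 0.5000: CF_t = 3.050000, DF = 0.984252, PV = 3.001969
  t = 1.0000: CF_t = 3.050000, DF = 0.968752, PV = 2.954693
  t = 1.5000: CF_t = 3.050000, DF = 0.953496, PV = 2.908163
  t = 2.0000: CF_t = 3.050000, DF = 0.938480, PV = 2.862365
  t = 2.5000: CF_t = 3.050000, DF = 0.923701, PV = 2.817288
  t = 3.0000: CF_t = 3.050000, DF = 0.909155, PV = 2.772922
  t = 3.5000: CF_t = 3.050000, DF = 0.894837, PV = 2.729254
  t = 4.0000: CF_t = 3.050000, DF = 0.880745, PV = 2.686273
  t = 4.5000: CF_t = 3.050000, DF = 0.866875, PV = 2.643970
  t = 5.0000: CF_t = 103.050000, DF = 0.853224, PV = 87.924704
Price P = sum_t PV_t = 113.301600
Macaulay numerator sum_t t * PV_t:
  t * PV_t at t = 0.5000: 1.500984
  t * PV_t at t = 1.0000: 2.954693
  t * PV_t at t = 1.5000: 4.362244
  t * PV_t at t = 2.0000: 5.724730
  t * PV_t at t = 2.5000: 7.043221
  t * PV_t at t = 3.0000: 8.318765
  t * PV_t at t = 3.5000: 9.552387
  t * PV_t at t = 4.0000: 10.745093
  t * PV_t at t = 4.5000: 11.897863
  t * PV_t at t = 5.0000: 439.623522
Macaulay duration D = (sum_t t * PV_t) / P = 501.723503 / 113.301600 = 4.428212

Answer: Macaulay duration = 4.4282 years


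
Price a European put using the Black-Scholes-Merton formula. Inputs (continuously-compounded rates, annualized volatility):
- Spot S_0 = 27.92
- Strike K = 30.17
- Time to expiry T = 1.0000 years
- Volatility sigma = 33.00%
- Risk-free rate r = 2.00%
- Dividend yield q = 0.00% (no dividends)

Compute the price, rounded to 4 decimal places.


Answer: Price = 4.6502

Derivation:
d1 = (ln(S/K) + (r - q + 0.5*sigma^2) * T) / (sigma * sqrt(T)) = -0.00925689
d2 = d1 - sigma * sqrt(T) = -0.33925689
exp(-rT) = 0.98019867; exp(-qT) = 1.00000000
P = K * exp(-rT) * N(-d2) - S_0 * exp(-qT) * N(-d1)
N(-d1) = 0.50369291; N(-d2) = 0.63279189
P = 30.1700 * 0.98019867 * 0.63279189 - 27.9200 * 1.00000000 * 0.50369291 = 4.6502


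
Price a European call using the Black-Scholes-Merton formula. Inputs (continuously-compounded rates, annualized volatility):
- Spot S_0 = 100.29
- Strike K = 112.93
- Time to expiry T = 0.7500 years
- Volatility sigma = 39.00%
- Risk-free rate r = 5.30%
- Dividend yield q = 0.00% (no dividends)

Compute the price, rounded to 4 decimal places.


d1 = (ln(S/K) + (r - q + 0.5*sigma^2) * T) / (sigma * sqrt(T)) = -0.06488431
d2 = d1 - sigma * sqrt(T) = -0.40263421
exp(-rT) = 0.96102967; exp(-qT) = 1.00000000
C = S_0 * exp(-qT) * N(d1) - K * exp(-rT) * N(d2)
N(d1) = 0.47413306; N(d2) = 0.34360867
C = 100.2900 * 1.00000000 * 0.47413306 - 112.9300 * 0.96102967 * 0.34360867 = 10.2593

Answer: Price = 10.2593


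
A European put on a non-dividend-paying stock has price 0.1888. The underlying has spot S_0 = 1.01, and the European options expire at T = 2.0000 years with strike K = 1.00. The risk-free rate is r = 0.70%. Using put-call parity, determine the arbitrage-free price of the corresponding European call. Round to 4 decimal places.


Answer: Call price = 0.2127

Derivation:
Put-call parity: C - P = S_0 * exp(-qT) - K * exp(-rT).
S_0 * exp(-qT) = 1.0100 * 1.00000000 = 1.01000000
K * exp(-rT) = 1.0000 * 0.98609754 = 0.98609754
C = P + S*exp(-qT) - K*exp(-rT)
C = 0.1888 + 1.01000000 - 0.98609754 = 0.2127


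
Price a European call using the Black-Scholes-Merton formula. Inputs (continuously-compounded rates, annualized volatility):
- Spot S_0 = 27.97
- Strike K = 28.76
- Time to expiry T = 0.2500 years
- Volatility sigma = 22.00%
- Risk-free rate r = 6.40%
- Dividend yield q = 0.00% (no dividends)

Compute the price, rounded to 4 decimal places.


d1 = (ln(S/K) + (r - q + 0.5*sigma^2) * T) / (sigma * sqrt(T)) = -0.05275478
d2 = d1 - sigma * sqrt(T) = -0.16275478
exp(-rT) = 0.98412732; exp(-qT) = 1.00000000
C = S_0 * exp(-qT) * N(d1) - K * exp(-rT) * N(d2)
N(d1) = 0.47896365; N(d2) = 0.43535576
C = 27.9700 * 1.00000000 * 0.47896365 - 28.7600 * 0.98412732 * 0.43535576 = 1.0745

Answer: Price = 1.0745


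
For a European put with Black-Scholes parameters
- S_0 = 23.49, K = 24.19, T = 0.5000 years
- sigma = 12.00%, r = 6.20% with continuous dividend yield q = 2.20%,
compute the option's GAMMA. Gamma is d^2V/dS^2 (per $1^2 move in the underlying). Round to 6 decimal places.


d1 = -0.0679355898; d2 = -0.1527884036
phi(d1) = 0.3980227337; exp(-qT) = 0.9890602788; exp(-rT) = 0.9694755731
Gamma = exp(-qT) * phi(d1) / (S * sigma * sqrt(T)) = 0.9890602788 * 0.3980227337 / (23.4900 * 0.1200 * 0.7071067812) = 0.197506

Answer: Gamma = 0.197506


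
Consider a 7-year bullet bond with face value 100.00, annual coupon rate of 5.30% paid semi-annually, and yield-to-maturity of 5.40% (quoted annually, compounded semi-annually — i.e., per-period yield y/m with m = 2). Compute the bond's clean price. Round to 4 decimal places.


Answer: Price = 99.4235

Derivation:
Coupon per period c = face * coupon_rate / m = 2.650000
Periods per year m = 2; per-period yield y/m = 0.027000
Number of cashflows N = 14
Cashflows (t years, CF_t, discount factor 1/(1+y/m)^(m*t), PV):
  t = 0.5000: CF_t = 2.650000, DF = 0.973710, PV = 2.580331
  t = 1.0000: CF_t = 2.650000, DF = 0.948111, PV = 2.512494
  t = 1.5000: CF_t = 2.650000, DF = 0.923185, PV = 2.446440
  t = 2.0000: CF_t = 2.650000, DF = 0.898914, PV = 2.382123
  t = 2.5000: CF_t = 2.650000, DF = 0.875282, PV = 2.319496
  t = 3.0000: CF_t = 2.650000, DF = 0.852270, PV = 2.258516
  t = 3.5000: CF_t = 2.650000, DF = 0.829864, PV = 2.199139
  t = 4.0000: CF_t = 2.650000, DF = 0.808047, PV = 2.141324
  t = 4.5000: CF_t = 2.650000, DF = 0.786803, PV = 2.085028
  t = 5.0000: CF_t = 2.650000, DF = 0.766118, PV = 2.030212
  t = 5.5000: CF_t = 2.650000, DF = 0.745976, PV = 1.976838
  t = 6.0000: CF_t = 2.650000, DF = 0.726365, PV = 1.924866
  t = 6.5000: CF_t = 2.650000, DF = 0.707268, PV = 1.874261
  t = 7.0000: CF_t = 102.650000, DF = 0.688674, PV = 70.692403
Price P = sum_t PV_t = 99.423471


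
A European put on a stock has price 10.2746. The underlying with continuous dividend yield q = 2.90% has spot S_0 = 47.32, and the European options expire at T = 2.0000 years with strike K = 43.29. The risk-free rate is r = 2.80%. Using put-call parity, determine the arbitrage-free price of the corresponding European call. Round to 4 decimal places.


Put-call parity: C - P = S_0 * exp(-qT) - K * exp(-rT).
S_0 * exp(-qT) = 47.3200 * 0.94364995 = 44.65351551
K * exp(-rT) = 43.2900 * 0.94553914 = 40.93238919
C = P + S*exp(-qT) - K*exp(-rT)
C = 10.2746 + 44.65351551 - 40.93238919 = 13.9957

Answer: Call price = 13.9957


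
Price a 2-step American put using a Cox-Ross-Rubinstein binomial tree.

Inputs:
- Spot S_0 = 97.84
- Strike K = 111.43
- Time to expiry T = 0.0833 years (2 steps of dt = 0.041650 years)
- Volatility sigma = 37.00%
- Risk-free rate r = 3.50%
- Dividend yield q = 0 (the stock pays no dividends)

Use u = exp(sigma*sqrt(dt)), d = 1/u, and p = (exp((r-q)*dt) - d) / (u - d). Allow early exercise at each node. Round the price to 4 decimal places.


Answer: Price = V(0,0) = 13.9149

Derivation:
dt = T/N = 0.041650
u = exp(sigma*sqrt(dt)) = 1.078435; d = 1/u = 0.927270
p = (exp((r-q)*dt) - d) / (u - d) = 0.490782
Discount per step: exp(-r*dt) = 0.998543
Stock lattice S(k, i) with i counting down-moves:
  k=0: S(0,0) = 97.8400
  k=1: S(1,0) = 105.5141; S(1,1) = 90.7241
  k=2: S(2,0) = 113.7901; S(2,1) = 97.8400; S(2,2) = 84.1257
Terminal payoffs V(N, i) = max(K - S_T, 0):
  V(2,0) = 0.000000; V(2,1) = 13.590000; V(2,2) = 27.304323
Backward induction: V(k, i) = exp(-r*dt) * [p * V(k+1, i) + (1-p) * V(k+1, i+1)]; then take max(V_cont, immediate exercise) for American.
  V(1,0) = exp(-r*dt) * [p*0.000000 + (1-p)*13.590000] = 6.910196; exercise = 5.915929; V(1,0) = max -> 6.910196
  V(1,1) = exp(-r*dt) * [p*13.590000 + (1-p)*27.304323] = 20.543615; exercise = 20.705933; V(1,1) = max -> 20.705933
  V(0,0) = exp(-r*dt) * [p*6.910196 + (1-p)*20.705933] = 13.914938; exercise = 13.590000; V(0,0) = max -> 13.914938


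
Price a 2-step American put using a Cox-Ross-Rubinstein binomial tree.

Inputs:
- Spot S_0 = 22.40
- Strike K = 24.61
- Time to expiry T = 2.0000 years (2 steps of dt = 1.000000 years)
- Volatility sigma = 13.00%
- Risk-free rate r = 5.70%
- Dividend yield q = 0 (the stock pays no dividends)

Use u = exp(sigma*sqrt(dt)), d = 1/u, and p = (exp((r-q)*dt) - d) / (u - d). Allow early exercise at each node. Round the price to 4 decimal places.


dt = T/N = 1.000000
u = exp(sigma*sqrt(dt)) = 1.138828; d = 1/u = 0.878095
p = (exp((r-q)*dt) - d) / (u - d) = 0.692511
Discount per step: exp(-r*dt) = 0.944594
Stock lattice S(k, i) with i counting down-moves:
  k=0: S(0,0) = 22.4000
  k=1: S(1,0) = 25.5098; S(1,1) = 19.6693
  k=2: S(2,0) = 29.0512; S(2,1) = 22.4000; S(2,2) = 17.2716
Terminal payoffs V(N, i) = max(K - S_T, 0):
  V(2,0) = 0.000000; V(2,1) = 2.210000; V(2,2) = 7.338444
Backward induction: V(k, i) = exp(-r*dt) * [p * V(k+1, i) + (1-p) * V(k+1, i+1)]; then take max(V_cont, immediate exercise) for American.
  V(1,0) = exp(-r*dt) * [p*0.000000 + (1-p)*2.210000] = 0.641900; exercise = 0.000000; V(1,0) = max -> 0.641900
  V(1,1) = exp(-r*dt) * [p*2.210000 + (1-p)*7.338444] = 3.577122; exercise = 4.940662; V(1,1) = max -> 4.940662
  V(0,0) = exp(-r*dt) * [p*0.641900 + (1-p)*4.940662] = 1.854921; exercise = 2.210000; V(0,0) = max -> 2.210000

Answer: Price = V(0,0) = 2.2100


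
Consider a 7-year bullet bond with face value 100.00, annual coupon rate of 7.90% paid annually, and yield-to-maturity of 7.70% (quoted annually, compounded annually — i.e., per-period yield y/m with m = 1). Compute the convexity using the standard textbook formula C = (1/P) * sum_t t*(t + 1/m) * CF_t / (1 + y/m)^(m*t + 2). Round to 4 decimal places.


Answer: Convexity = 36.0030

Derivation:
Coupon per period c = face * coupon_rate / m = 7.900000
Periods per year m = 1; per-period yield y/m = 0.077000
Number of cashflows N = 7
Cashflows (t years, CF_t, discount factor 1/(1+y/m)^(m*t), PV):
  t = 1.0000: CF_t = 7.900000, DF = 0.928505, PV = 7.335190
  t = 2.0000: CF_t = 7.900000, DF = 0.862122, PV = 6.810762
  t = 3.0000: CF_t = 7.900000, DF = 0.800484, PV = 6.323827
  t = 4.0000: CF_t = 7.900000, DF = 0.743254, PV = 5.871706
  t = 5.0000: CF_t = 7.900000, DF = 0.690115, PV = 5.451909
  t = 6.0000: CF_t = 7.900000, DF = 0.640775, PV = 5.062125
  t = 7.0000: CF_t = 107.900000, DF = 0.594963, PV = 64.196525
Price P = sum_t PV_t = 101.052044
Convexity numerator sum_t t*(t + 1/m) * CF_t / (1+y/m)^(m*t + 2):
  t = 1.0000: term = 12.647654
  t = 2.0000: term = 35.230234
  t = 3.0000: term = 65.422904
  t = 4.0000: term = 101.242501
  t = 5.0000: term = 141.006269
  t = 6.0000: term = 183.295058
  t = 7.0000: term = 3099.332298
Convexity = (1/P) * sum = 3638.176919 / 101.052044 = 36.003002


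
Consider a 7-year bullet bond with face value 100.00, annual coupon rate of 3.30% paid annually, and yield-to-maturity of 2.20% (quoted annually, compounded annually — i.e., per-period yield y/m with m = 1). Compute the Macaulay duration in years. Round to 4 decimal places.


Coupon per period c = face * coupon_rate / m = 3.300000
Periods per year m = 1; per-period yield y/m = 0.022000
Number of cashflows N = 7
Cashflows (t years, CF_t, discount factor 1/(1+y/m)^(m*t), PV):
  t = 1.0000: CF_t = 3.300000, DF = 0.978474, PV = 3.228963
  t = 2.0000: CF_t = 3.300000, DF = 0.957411, PV = 3.159455
  t = 3.0000: CF_t = 3.300000, DF = 0.936801, PV = 3.091443
  t = 4.0000: CF_t = 3.300000, DF = 0.916635, PV = 3.024895
  t = 5.0000: CF_t = 3.300000, DF = 0.896903, PV = 2.959780
  t = 6.0000: CF_t = 3.300000, DF = 0.877596, PV = 2.896067
  t = 7.0000: CF_t = 103.300000, DF = 0.858704, PV = 88.704173
Price P = sum_t PV_t = 107.064776
Macaulay numerator sum_t t * PV_t:
  t * PV_t at t = 1.0000: 3.228963
  t * PV_t at t = 2.0000: 6.318910
  t * PV_t at t = 3.0000: 9.274329
  t * PV_t at t = 4.0000: 12.099581
  t * PV_t at t = 5.0000: 14.798901
  t * PV_t at t = 6.0000: 17.376400
  t * PV_t at t = 7.0000: 620.929211
Macaulay duration D = (sum_t t * PV_t) / P = 684.026295 / 107.064776 = 6.388901

Answer: Macaulay duration = 6.3889 years


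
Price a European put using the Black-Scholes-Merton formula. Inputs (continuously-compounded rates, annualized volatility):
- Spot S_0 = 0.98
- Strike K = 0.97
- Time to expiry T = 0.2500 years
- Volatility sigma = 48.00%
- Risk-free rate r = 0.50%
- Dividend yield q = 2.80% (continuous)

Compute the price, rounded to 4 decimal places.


d1 = (ln(S/K) + (r - q + 0.5*sigma^2) * T) / (sigma * sqrt(T)) = 0.13877708
d2 = d1 - sigma * sqrt(T) = -0.10122292
exp(-rT) = 0.99875078; exp(-qT) = 0.99302444
P = K * exp(-rT) * N(-d2) - S_0 * exp(-qT) * N(-d1)
N(-d1) = 0.44481315; N(-d2) = 0.54031325
P = 0.9700 * 0.99875078 * 0.54031325 - 0.9800 * 0.99302444 * 0.44481315 = 0.0906

Answer: Price = 0.0906


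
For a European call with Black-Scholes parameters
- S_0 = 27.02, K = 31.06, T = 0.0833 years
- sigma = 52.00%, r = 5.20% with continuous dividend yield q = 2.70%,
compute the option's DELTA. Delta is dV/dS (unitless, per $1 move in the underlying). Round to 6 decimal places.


d1 = -0.8395385665; d2 = -0.9896196113
phi(d1) = 0.2804524645; exp(-qT) = 0.9977534273; exp(-rT) = 0.9956777678
N(d1) = 0.2005835784
Delta = exp(-qT) * N(d1) = 0.9977534273 * 0.2005835784 = 0.200133

Answer: Delta = 0.200133


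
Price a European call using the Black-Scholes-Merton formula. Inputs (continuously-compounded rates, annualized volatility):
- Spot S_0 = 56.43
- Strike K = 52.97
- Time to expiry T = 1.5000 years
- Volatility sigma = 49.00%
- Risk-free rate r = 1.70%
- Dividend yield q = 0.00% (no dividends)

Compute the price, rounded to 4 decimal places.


d1 = (ln(S/K) + (r - q + 0.5*sigma^2) * T) / (sigma * sqrt(T)) = 0.44799037
d2 = d1 - sigma * sqrt(T) = -0.15213461
exp(-rT) = 0.97482238; exp(-qT) = 1.00000000
C = S_0 * exp(-qT) * N(d1) - K * exp(-rT) * N(d2)
N(d1) = 0.67291993; N(d2) = 0.43954038
C = 56.4300 * 1.00000000 * 0.67291993 - 52.9700 * 0.97482238 * 0.43954038 = 15.2766

Answer: Price = 15.2766


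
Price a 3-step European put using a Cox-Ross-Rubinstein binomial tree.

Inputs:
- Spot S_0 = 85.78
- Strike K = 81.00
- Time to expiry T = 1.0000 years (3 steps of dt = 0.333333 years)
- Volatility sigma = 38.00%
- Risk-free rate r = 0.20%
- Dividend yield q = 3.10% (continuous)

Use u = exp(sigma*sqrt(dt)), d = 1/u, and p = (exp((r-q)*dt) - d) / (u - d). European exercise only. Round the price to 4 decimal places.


dt = T/N = 0.333333
u = exp(sigma*sqrt(dt)) = 1.245321; d = 1/u = 0.803006
p = (exp((r-q)*dt) - d) / (u - d) = 0.423621
Discount per step: exp(-r*dt) = 0.999334
Stock lattice S(k, i) with i counting down-moves:
  k=0: S(0,0) = 85.7800
  k=1: S(1,0) = 106.8236; S(1,1) = 68.8819
  k=2: S(2,0) = 133.0297; S(2,1) = 85.7800; S(2,2) = 55.3125
  k=3: S(3,0) = 165.6646; S(3,1) = 106.8236; S(3,2) = 68.8819; S(3,3) = 44.4163
Terminal payoffs V(N, i) = max(K - S_T, 0):
  V(3,0) = 0.000000; V(3,1) = 0.000000; V(3,2) = 12.118146; V(3,3) = 36.583698
Backward induction: V(k, i) = exp(-r*dt) * [p * V(k+1, i) + (1-p) * V(k+1, i+1)].
  V(2,0) = exp(-r*dt) * [p*0.000000 + (1-p)*0.000000] = 0.000000
  V(2,1) = exp(-r*dt) * [p*0.000000 + (1-p)*12.118146] = 6.979987
  V(2,2) = exp(-r*dt) * [p*12.118146 + (1-p)*36.583698] = 26.202096
  V(1,0) = exp(-r*dt) * [p*0.000000 + (1-p)*6.979987] = 4.020435
  V(1,1) = exp(-r*dt) * [p*6.979987 + (1-p)*26.202096] = 18.047167
  V(0,0) = exp(-r*dt) * [p*4.020435 + (1-p)*18.047167] = 12.097078

Answer: Price = V(0,0) = 12.0971


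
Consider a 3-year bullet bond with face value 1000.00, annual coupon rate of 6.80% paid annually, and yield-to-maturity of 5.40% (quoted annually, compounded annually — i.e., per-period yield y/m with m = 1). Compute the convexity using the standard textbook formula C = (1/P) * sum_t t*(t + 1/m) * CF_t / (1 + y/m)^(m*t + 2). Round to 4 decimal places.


Answer: Convexity = 9.9238

Derivation:
Coupon per period c = face * coupon_rate / m = 68.000000
Periods per year m = 1; per-period yield y/m = 0.054000
Number of cashflows N = 3
Cashflows (t years, CF_t, discount factor 1/(1+y/m)^(m*t), PV):
  t = 1.0000: CF_t = 68.000000, DF = 0.948767, PV = 64.516129
  t = 2.0000: CF_t = 68.000000, DF = 0.900158, PV = 61.210749
  t = 3.0000: CF_t = 1068.000000, DF = 0.854040, PV = 912.114627
Price P = sum_t PV_t = 1037.841504
Convexity numerator sum_t t*(t + 1/m) * CF_t / (1+y/m)^(m*t + 2):
  t = 1.0000: term = 116.149428
  t = 2.0000: term = 330.596095
  t = 3.0000: term = 9852.568077
Convexity = (1/P) * sum = 10299.313601 / 1037.841504 = 9.923783


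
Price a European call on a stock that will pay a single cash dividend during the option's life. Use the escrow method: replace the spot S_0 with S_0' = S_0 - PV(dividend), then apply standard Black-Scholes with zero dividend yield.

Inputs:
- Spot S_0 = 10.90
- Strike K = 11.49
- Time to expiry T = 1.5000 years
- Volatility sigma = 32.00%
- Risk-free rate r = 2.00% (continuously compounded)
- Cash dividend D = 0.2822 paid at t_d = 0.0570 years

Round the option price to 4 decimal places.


PV(D) = D * exp(-r * t_d) = 0.2822 * 0.99886065 = 0.28187848
S_0' = S_0 - PV(D) = 10.9000 - 0.28187848 = 10.61812152
d1 = (ln(S_0'/K) + (r + sigma^2/2)*T) / (sigma*sqrt(T)) = 0.07115009
d2 = d1 - sigma*sqrt(T) = -0.32076827
exp(-rT) = 0.97044553
N(d1) = 0.52836085; N(d2) = 0.37419300
C = S_0' * N(d1) - K * exp(-rT) * N(d2) = 10.61812152 * 0.52836085 - 11.4900 * 0.97044553 * 0.37419300 = 1.4378

Answer: Price = 1.4378


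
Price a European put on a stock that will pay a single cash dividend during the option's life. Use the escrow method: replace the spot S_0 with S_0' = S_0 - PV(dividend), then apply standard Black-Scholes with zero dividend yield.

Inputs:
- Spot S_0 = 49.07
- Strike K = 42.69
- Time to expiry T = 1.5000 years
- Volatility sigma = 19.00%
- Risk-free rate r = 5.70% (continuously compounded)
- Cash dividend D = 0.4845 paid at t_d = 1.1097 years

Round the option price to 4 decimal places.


PV(D) = D * exp(-r * t_d) = 0.4845 * 0.93870604 = 0.45480308
S_0' = S_0 - PV(D) = 49.0700 - 0.45480308 = 48.61519692
d1 = (ln(S_0'/K) + (r + sigma^2/2)*T) / (sigma*sqrt(T)) = 1.04230720
d2 = d1 - sigma*sqrt(T) = 0.80960567
exp(-rT) = 0.91805314
N(-d1) = 0.14863464; N(-d2) = 0.20908342
P = K * exp(-rT) * N(-d2) - S_0' * N(-d1) = 42.6900 * 0.91805314 * 0.20908342 - 48.61519692 * 0.14863464 = 0.9684

Answer: Price = 0.9684


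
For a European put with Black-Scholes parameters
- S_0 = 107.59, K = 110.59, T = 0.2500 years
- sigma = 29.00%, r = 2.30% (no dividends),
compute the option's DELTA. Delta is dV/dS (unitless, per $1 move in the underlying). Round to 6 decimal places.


Answer: Delta = -0.530892

Derivation:
d1 = -0.0775135344; d2 = -0.2225135344
phi(d1) = 0.3977455868; exp(-qT) = 1.0000000000; exp(-rT) = 0.9942664996
N(-d1) = 0.5308924876
Delta = -exp(-qT) * N(-d1) = -1.0000000000 * 0.5308924876 = -0.530892


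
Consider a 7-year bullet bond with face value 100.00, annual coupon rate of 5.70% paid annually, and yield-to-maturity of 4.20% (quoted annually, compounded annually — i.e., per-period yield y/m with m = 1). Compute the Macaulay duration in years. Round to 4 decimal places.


Coupon per period c = face * coupon_rate / m = 5.700000
Periods per year m = 1; per-period yield y/m = 0.042000
Number of cashflows N = 7
Cashflows (t years, CF_t, discount factor 1/(1+y/m)^(m*t), PV):
  t = 1.0000: CF_t = 5.700000, DF = 0.959693, PV = 5.470250
  t = 2.0000: CF_t = 5.700000, DF = 0.921010, PV = 5.249760
  t = 3.0000: CF_t = 5.700000, DF = 0.883887, PV = 5.038157
  t = 4.0000: CF_t = 5.700000, DF = 0.848260, PV = 4.835084
  t = 5.0000: CF_t = 5.700000, DF = 0.814069, PV = 4.640195
  t = 6.0000: CF_t = 5.700000, DF = 0.781257, PV = 4.453162
  t = 7.0000: CF_t = 105.700000, DF = 0.749766, PV = 79.250307
Price P = sum_t PV_t = 108.936915
Macaulay numerator sum_t t * PV_t:
  t * PV_t at t = 1.0000: 5.470250
  t * PV_t at t = 2.0000: 10.499519
  t * PV_t at t = 3.0000: 15.114471
  t * PV_t at t = 4.0000: 19.340334
  t * PV_t at t = 5.0000: 23.200977
  t * PV_t at t = 6.0000: 26.718975
  t * PV_t at t = 7.0000: 554.752151
Macaulay duration D = (sum_t t * PV_t) / P = 655.096676 / 108.936915 = 6.013542

Answer: Macaulay duration = 6.0135 years


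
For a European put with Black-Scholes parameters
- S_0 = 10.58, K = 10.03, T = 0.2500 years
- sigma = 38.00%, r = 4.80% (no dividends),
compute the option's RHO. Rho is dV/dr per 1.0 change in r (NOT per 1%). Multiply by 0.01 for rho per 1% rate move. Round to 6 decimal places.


Answer: Rho = -0.995074

Derivation:
d1 = 0.4391306550; d2 = 0.2491306550
phi(d1) = 0.3622732929; exp(-qT) = 1.0000000000; exp(-rT) = 0.9880717129
N(-d2) = 0.4016298588
Rho = -K*T*exp(-rT)*N(-d2) = -10.0300 * 0.2500 * 0.9880717129 * 0.4016298588 = -0.995074


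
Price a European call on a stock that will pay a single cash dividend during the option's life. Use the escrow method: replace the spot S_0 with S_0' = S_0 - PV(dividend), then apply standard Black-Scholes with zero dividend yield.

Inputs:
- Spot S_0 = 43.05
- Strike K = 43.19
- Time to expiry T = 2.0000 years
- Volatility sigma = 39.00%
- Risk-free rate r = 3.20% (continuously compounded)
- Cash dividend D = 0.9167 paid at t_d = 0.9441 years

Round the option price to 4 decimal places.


Answer: Price = 9.8284

Derivation:
PV(D) = D * exp(-r * t_d) = 0.9167 * 0.97024060 = 0.88941956
S_0' = S_0 - PV(D) = 43.0500 - 0.88941956 = 42.16058044
d1 = (ln(S_0'/K) + (r + sigma^2/2)*T) / (sigma*sqrt(T)) = 0.34807184
d2 = d1 - sigma*sqrt(T) = -0.20347145
exp(-rT) = 0.93800500
N(d1) = 0.63610688; N(d2) = 0.41938328
C = S_0' * N(d1) - K * exp(-rT) * N(d2) = 42.16058044 * 0.63610688 - 43.1900 * 0.93800500 * 0.41938328 = 9.8284


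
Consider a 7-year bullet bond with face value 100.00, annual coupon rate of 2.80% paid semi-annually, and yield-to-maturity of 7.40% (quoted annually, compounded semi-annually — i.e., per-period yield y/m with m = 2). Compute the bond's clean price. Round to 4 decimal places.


Coupon per period c = face * coupon_rate / m = 1.400000
Periods per year m = 2; per-period yield y/m = 0.037000
Number of cashflows N = 14
Cashflows (t years, CF_t, discount factor 1/(1+y/m)^(m*t), PV):
  t = 0.5000: CF_t = 1.400000, DF = 0.964320, PV = 1.350048
  t = 1.0000: CF_t = 1.400000, DF = 0.929913, PV = 1.301879
  t = 1.5000: CF_t = 1.400000, DF = 0.896734, PV = 1.255428
  t = 2.0000: CF_t = 1.400000, DF = 0.864739, PV = 1.210634
  t = 2.5000: CF_t = 1.400000, DF = 0.833885, PV = 1.167439
  t = 3.0000: CF_t = 1.400000, DF = 0.804132, PV = 1.125785
  t = 3.5000: CF_t = 1.400000, DF = 0.775441, PV = 1.085617
  t = 4.0000: CF_t = 1.400000, DF = 0.747773, PV = 1.046883
  t = 4.5000: CF_t = 1.400000, DF = 0.721093, PV = 1.009530
  t = 5.0000: CF_t = 1.400000, DF = 0.695364, PV = 0.973510
  t = 5.5000: CF_t = 1.400000, DF = 0.670554, PV = 0.938775
  t = 6.0000: CF_t = 1.400000, DF = 0.646629, PV = 0.905280
  t = 6.5000: CF_t = 1.400000, DF = 0.623557, PV = 0.872980
  t = 7.0000: CF_t = 101.400000, DF = 0.601309, PV = 60.972691
Price P = sum_t PV_t = 75.216480

Answer: Price = 75.2165


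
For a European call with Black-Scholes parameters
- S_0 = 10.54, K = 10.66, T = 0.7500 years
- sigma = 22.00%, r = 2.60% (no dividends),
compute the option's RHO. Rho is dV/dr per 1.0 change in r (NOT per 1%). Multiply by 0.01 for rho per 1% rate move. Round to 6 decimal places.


d1 = 0.1381920641; d2 = -0.0523335248
phi(d1) = 0.3951510996; exp(-qT) = 1.0000000000; exp(-rT) = 0.9806888952
N(d2) = 0.4791314705
Rho = K*T*exp(-rT)*N(d2) = 10.6600 * 0.7500 * 0.9806888952 * 0.4791314705 = 3.756682

Answer: Rho = 3.756682


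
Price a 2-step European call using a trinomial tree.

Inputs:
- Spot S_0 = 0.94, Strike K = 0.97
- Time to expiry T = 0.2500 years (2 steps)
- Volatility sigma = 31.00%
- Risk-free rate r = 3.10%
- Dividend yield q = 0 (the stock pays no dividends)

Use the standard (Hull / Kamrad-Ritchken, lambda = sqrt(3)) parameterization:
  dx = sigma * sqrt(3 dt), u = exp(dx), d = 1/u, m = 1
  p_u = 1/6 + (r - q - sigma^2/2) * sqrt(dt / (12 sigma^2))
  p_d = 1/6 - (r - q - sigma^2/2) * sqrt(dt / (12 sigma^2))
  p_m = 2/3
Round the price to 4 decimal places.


Answer: Price = V(0,0) = 0.0459

Derivation:
dt = T/N = 0.125000; dx = sigma*sqrt(3*dt) = 0.189835
u = exp(dx) = 1.209051; d = 1/u = 0.827095
p_u = 0.161053, p_m = 0.666667, p_d = 0.172280
Discount per step: exp(-r*dt) = 0.996132
Stock lattice S(k, j) with j the centered position index:
  k=0: S(0,+0) = 0.9400
  k=1: S(1,-1) = 0.7775; S(1,+0) = 0.9400; S(1,+1) = 1.1365
  k=2: S(2,-2) = 0.6430; S(2,-1) = 0.7775; S(2,+0) = 0.9400; S(2,+1) = 1.1365; S(2,+2) = 1.3741
Terminal payoffs V(N, j) = max(S_T - K, 0):
  V(2,-2) = 0.000000; V(2,-1) = 0.000000; V(2,+0) = 0.000000; V(2,+1) = 0.166508; V(2,+2) = 0.404095
Backward induction: V(k, j) = exp(-r*dt) * [p_u * V(k+1, j+1) + p_m * V(k+1, j) + p_d * V(k+1, j-1)]
  V(1,-1) = exp(-r*dt) * [p_u*0.000000 + p_m*0.000000 + p_d*0.000000] = 0.000000
  V(1,+0) = exp(-r*dt) * [p_u*0.166508 + p_m*0.000000 + p_d*0.000000] = 0.026713
  V(1,+1) = exp(-r*dt) * [p_u*0.404095 + p_m*0.166508 + p_d*0.000000] = 0.175405
  V(0,+0) = exp(-r*dt) * [p_u*0.175405 + p_m*0.026713 + p_d*0.000000] = 0.045880


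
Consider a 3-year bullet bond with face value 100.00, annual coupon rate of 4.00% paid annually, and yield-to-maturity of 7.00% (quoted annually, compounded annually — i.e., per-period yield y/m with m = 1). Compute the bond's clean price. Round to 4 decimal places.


Coupon per period c = face * coupon_rate / m = 4.000000
Periods per year m = 1; per-period yield y/m = 0.070000
Number of cashflows N = 3
Cashflows (t years, CF_t, discount factor 1/(1+y/m)^(m*t), PV):
  t = 1.0000: CF_t = 4.000000, DF = 0.934579, PV = 3.738318
  t = 2.0000: CF_t = 4.000000, DF = 0.873439, PV = 3.493755
  t = 3.0000: CF_t = 104.000000, DF = 0.816298, PV = 84.894979
Price P = sum_t PV_t = 92.127052

Answer: Price = 92.1271


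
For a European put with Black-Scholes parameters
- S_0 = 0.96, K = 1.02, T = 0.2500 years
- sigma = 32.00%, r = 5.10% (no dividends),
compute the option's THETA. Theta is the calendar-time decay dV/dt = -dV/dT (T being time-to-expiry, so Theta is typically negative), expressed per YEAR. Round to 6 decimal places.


Answer: Theta = -0.086377

Derivation:
d1 = -0.2192163864; d2 = -0.3792163864
phi(d1) = 0.3894707763; exp(-qT) = 1.0000000000; exp(-rT) = 0.9873309369
Theta = -S*exp(-qT)*phi(d1)*sigma/(2*sqrt(T)) + r*K*exp(-rT)*N(-d2) - q*S*exp(-qT)*N(-d1)
N(-d1) = 0.5867592543; N(-d2) = 0.6477364079; sqrt(T) = 0.5000000000
Term 1 = -0.9600 * 1.0000000000 * 0.3894707763 * 0.3200 / (2 * 0.5000000000) = -0.1196454225
Term 2 = 0.0510 * 1.0200 * 0.9873309369 * 0.6477364079 = 0.0332683607
Term 3 = 0 (no dividend yield, q = 0)
Theta = -0.1196454225 + (0.0332683607) + (0.0000000000) = -0.086377


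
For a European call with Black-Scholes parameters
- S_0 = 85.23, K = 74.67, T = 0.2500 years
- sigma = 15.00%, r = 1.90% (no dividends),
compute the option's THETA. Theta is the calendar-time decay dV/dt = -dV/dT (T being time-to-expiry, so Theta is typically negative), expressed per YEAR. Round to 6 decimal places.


d1 = 1.8645010598; d2 = 1.7895010598
phi(d1) = 0.0701499185; exp(-qT) = 1.0000000000; exp(-rT) = 0.9952612634
Theta = -S*exp(-qT)*phi(d1)*sigma/(2*sqrt(T)) - r*K*exp(-rT)*N(d2) + q*S*exp(-qT)*N(d1)
N(d1) = 0.9688743136; N(d2) = 0.9632329215; sqrt(T) = 0.5000000000
Term 1 = -85.2300 * 1.0000000000 * 0.0701499185 * 0.1500 / (2 * 0.5000000000) = -0.8968316331
Term 2 = -0.0190 * 74.6700 * 0.9952612634 * 0.9632329215 = -1.3600916396
Term 3 = 0 (no dividend yield, q = 0)
Theta = -0.8968316331 + (-1.3600916396) + (0.0000000000) = -2.256923

Answer: Theta = -2.256923


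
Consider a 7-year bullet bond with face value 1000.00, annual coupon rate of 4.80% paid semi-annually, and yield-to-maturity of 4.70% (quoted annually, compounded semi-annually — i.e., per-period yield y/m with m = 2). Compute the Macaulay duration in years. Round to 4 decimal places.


Coupon per period c = face * coupon_rate / m = 24.000000
Periods per year m = 2; per-period yield y/m = 0.023500
Number of cashflows N = 14
Cashflows (t years, CF_t, discount factor 1/(1+y/m)^(m*t), PV):
  t = 0.5000: CF_t = 24.000000, DF = 0.977040, PV = 23.448950
  t = 1.0000: CF_t = 24.000000, DF = 0.954606, PV = 22.910552
  t = 1.5000: CF_t = 24.000000, DF = 0.932688, PV = 22.384516
  t = 2.0000: CF_t = 24.000000, DF = 0.911273, PV = 21.870557
  t = 2.5000: CF_t = 24.000000, DF = 0.890350, PV = 21.368400
  t = 3.0000: CF_t = 24.000000, DF = 0.869907, PV = 20.877772
  t = 3.5000: CF_t = 24.000000, DF = 0.849934, PV = 20.398410
  t = 4.0000: CF_t = 24.000000, DF = 0.830419, PV = 19.930054
  t = 4.5000: CF_t = 24.000000, DF = 0.811352, PV = 19.472451
  t = 5.0000: CF_t = 24.000000, DF = 0.792723, PV = 19.025355
  t = 5.5000: CF_t = 24.000000, DF = 0.774522, PV = 18.588525
  t = 6.0000: CF_t = 24.000000, DF = 0.756739, PV = 18.161724
  t = 6.5000: CF_t = 24.000000, DF = 0.739363, PV = 17.744723
  t = 7.0000: CF_t = 1024.000000, DF = 0.722387, PV = 739.724663
Price P = sum_t PV_t = 1005.906652
Macaulay numerator sum_t t * PV_t:
  t * PV_t at t = 0.5000: 11.724475
  t * PV_t at t = 1.0000: 22.910552
  t * PV_t at t = 1.5000: 33.576773
  t * PV_t at t = 2.0000: 43.741115
  t * PV_t at t = 2.5000: 53.421000
  t * PV_t at t = 3.0000: 62.633317
  t * PV_t at t = 3.5000: 71.394434
  t * PV_t at t = 4.0000: 79.720214
  t * PV_t at t = 4.5000: 87.626029
  t * PV_t at t = 5.0000: 95.126776
  t * PV_t at t = 5.5000: 102.236886
  t * PV_t at t = 6.0000: 108.970346
  t * PV_t at t = 6.5000: 115.340701
  t * PV_t at t = 7.0000: 5178.072641
Macaulay duration D = (sum_t t * PV_t) / P = 6066.495260 / 1005.906652 = 6.030873

Answer: Macaulay duration = 6.0309 years


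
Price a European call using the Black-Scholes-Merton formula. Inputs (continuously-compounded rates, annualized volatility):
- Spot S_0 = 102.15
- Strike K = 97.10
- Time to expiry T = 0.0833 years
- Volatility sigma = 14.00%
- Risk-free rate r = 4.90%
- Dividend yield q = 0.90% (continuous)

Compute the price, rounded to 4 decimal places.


d1 = (ln(S/K) + (r - q + 0.5*sigma^2) * T) / (sigma * sqrt(T)) = 1.35743937
d2 = d1 - sigma * sqrt(T) = 1.31703294
exp(-rT) = 0.99592662; exp(-qT) = 0.99925058
C = S_0 * exp(-qT) * N(d1) - K * exp(-rT) * N(d2)
N(d1) = 0.91267918; N(d2) = 0.90608621
C = 102.1500 * 0.99925058 * 0.91267918 - 97.1000 * 0.99592662 * 0.90608621 = 5.5377

Answer: Price = 5.5377


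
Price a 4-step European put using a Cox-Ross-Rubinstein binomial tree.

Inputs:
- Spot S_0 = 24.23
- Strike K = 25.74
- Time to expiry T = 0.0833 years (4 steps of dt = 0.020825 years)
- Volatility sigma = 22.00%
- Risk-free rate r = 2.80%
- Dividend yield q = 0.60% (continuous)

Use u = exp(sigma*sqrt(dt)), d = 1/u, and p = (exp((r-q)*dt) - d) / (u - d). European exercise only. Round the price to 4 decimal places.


Answer: Price = V(0,0) = 1.5914

Derivation:
dt = T/N = 0.020825
u = exp(sigma*sqrt(dt)) = 1.032257; d = 1/u = 0.968751
p = (exp((r-q)*dt) - d) / (u - d) = 0.499280
Discount per step: exp(-r*dt) = 0.999417
Stock lattice S(k, i) with i counting down-moves:
  k=0: S(0,0) = 24.2300
  k=1: S(1,0) = 25.0116; S(1,1) = 23.4728
  k=2: S(2,0) = 25.8184; S(2,1) = 24.2300; S(2,2) = 22.7393
  k=3: S(3,0) = 26.6512; S(3,1) = 25.0116; S(3,2) = 23.4728; S(3,3) = 22.0287
  k=4: S(4,0) = 27.5109; S(4,1) = 25.8184; S(4,2) = 24.2300; S(4,3) = 22.7393; S(4,4) = 21.3404
Terminal payoffs V(N, i) = max(K - S_T, 0):
  V(4,0) = 0.000000; V(4,1) = 0.000000; V(4,2) = 1.510000; V(4,3) = 3.000677; V(4,4) = 4.399645
Backward induction: V(k, i) = exp(-r*dt) * [p * V(k+1, i) + (1-p) * V(k+1, i+1)].
  V(3,0) = exp(-r*dt) * [p*0.000000 + (1-p)*0.000000] = 0.000000
  V(3,1) = exp(-r*dt) * [p*0.000000 + (1-p)*1.510000] = 0.755647
  V(3,2) = exp(-r*dt) * [p*1.510000 + (1-p)*3.000677] = 2.255097
  V(3,3) = exp(-r*dt) * [p*3.000677 + (1-p)*4.399645] = 3.699011
  V(2,0) = exp(-r*dt) * [p*0.000000 + (1-p)*0.755647] = 0.378147
  V(2,1) = exp(-r*dt) * [p*0.755647 + (1-p)*2.255097] = 1.505574
  V(2,2) = exp(-r*dt) * [p*2.255097 + (1-p)*3.699011] = 2.976359
  V(1,0) = exp(-r*dt) * [p*0.378147 + (1-p)*1.505574] = 0.942124
  V(1,1) = exp(-r*dt) * [p*1.505574 + (1-p)*2.976359] = 2.240719
  V(0,0) = exp(-r*dt) * [p*0.942124 + (1-p)*2.240719] = 1.591429


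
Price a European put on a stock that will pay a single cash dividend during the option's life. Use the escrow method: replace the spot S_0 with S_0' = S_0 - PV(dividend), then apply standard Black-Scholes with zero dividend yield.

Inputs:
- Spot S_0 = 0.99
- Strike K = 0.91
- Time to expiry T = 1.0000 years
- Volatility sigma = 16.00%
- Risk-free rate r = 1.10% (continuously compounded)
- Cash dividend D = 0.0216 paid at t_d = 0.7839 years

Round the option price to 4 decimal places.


Answer: Price = 0.0314

Derivation:
PV(D) = D * exp(-r * t_d) = 0.0216 * 0.99141417 = 0.02141455
S_0' = S_0 - PV(D) = 0.9900 - 0.02141455 = 0.96858545
d1 = (ln(S_0'/K) + (r + sigma^2/2)*T) / (sigma*sqrt(T)) = 0.53870070
d2 = d1 - sigma*sqrt(T) = 0.37870070
exp(-rT) = 0.98906028
N(-d1) = 0.29504669; N(-d2) = 0.35245507
P = K * exp(-rT) * N(-d2) - S_0' * N(-d1) = 0.9100 * 0.98906028 * 0.35245507 - 0.96858545 * 0.29504669 = 0.0314


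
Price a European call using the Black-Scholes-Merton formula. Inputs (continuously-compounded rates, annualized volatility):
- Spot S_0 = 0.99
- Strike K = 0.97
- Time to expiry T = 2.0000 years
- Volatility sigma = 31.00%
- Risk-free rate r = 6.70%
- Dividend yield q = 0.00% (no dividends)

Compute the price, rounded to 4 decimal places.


Answer: Price = 0.2399

Derivation:
d1 = (ln(S/K) + (r - q + 0.5*sigma^2) * T) / (sigma * sqrt(T)) = 0.57140814
d2 = d1 - sigma * sqrt(T) = 0.13300193
exp(-rT) = 0.87459006; exp(-qT) = 1.00000000
C = S_0 * exp(-qT) * N(d1) - K * exp(-rT) * N(d2)
N(d1) = 0.71613849; N(d2) = 0.55290407
C = 0.9900 * 1.00000000 * 0.71613849 - 0.9700 * 0.87459006 * 0.55290407 = 0.2399


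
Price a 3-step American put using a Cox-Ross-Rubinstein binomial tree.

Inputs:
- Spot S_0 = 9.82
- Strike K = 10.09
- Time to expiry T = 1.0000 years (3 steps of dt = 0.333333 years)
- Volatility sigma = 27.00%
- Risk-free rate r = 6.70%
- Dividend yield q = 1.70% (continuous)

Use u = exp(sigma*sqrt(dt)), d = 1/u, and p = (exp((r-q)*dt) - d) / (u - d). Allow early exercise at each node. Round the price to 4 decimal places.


dt = T/N = 0.333333
u = exp(sigma*sqrt(dt)) = 1.168691; d = 1/u = 0.855658
p = (exp((r-q)*dt) - d) / (u - d) = 0.514796
Discount per step: exp(-r*dt) = 0.977914
Stock lattice S(k, i) with i counting down-moves:
  k=0: S(0,0) = 9.8200
  k=1: S(1,0) = 11.4765; S(1,1) = 8.4026
  k=2: S(2,0) = 13.4125; S(2,1) = 9.8200; S(2,2) = 7.1897
  k=3: S(3,0) = 15.6751; S(3,1) = 11.4765; S(3,2) = 8.4026; S(3,3) = 6.1519
Terminal payoffs V(N, i) = max(K - S_T, 0):
  V(3,0) = 0.000000; V(3,1) = 0.000000; V(3,2) = 1.687439; V(3,3) = 3.938060
Backward induction: V(k, i) = exp(-r*dt) * [p * V(k+1, i) + (1-p) * V(k+1, i+1)]; then take max(V_cont, immediate exercise) for American.
  V(2,0) = exp(-r*dt) * [p*0.000000 + (1-p)*0.000000] = 0.000000; exercise = 0.000000; V(2,0) = max -> 0.000000
  V(2,1) = exp(-r*dt) * [p*0.000000 + (1-p)*1.687439] = 0.800669; exercise = 0.270000; V(2,1) = max -> 0.800669
  V(2,2) = exp(-r*dt) * [p*1.687439 + (1-p)*3.938060] = 2.718063; exercise = 2.900282; V(2,2) = max -> 2.900282
  V(1,0) = exp(-r*dt) * [p*0.000000 + (1-p)*0.800669] = 0.379908; exercise = 0.000000; V(1,0) = max -> 0.379908
  V(1,1) = exp(-r*dt) * [p*0.800669 + (1-p)*2.900282] = 1.779226; exercise = 1.687439; V(1,1) = max -> 1.779226
  V(0,0) = exp(-r*dt) * [p*0.379908 + (1-p)*1.779226] = 1.035476; exercise = 0.270000; V(0,0) = max -> 1.035476

Answer: Price = V(0,0) = 1.0355
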